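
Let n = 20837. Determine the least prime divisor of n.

67

20837 is odd.
Digit sum 20, not divisible by 3.
Ends in 7: not divisible by 5.
7: 20837 = 7·2976 + 5
11: 20837 = 11·1894 + 3
13: 20837 = 13·1602 + 11
17: 20837 = 17·1225 + 12
19: 20837 = 19·1096 + 13
23: 20837 = 23·905 + 22
29: 20837 = 29·718 + 15
31: 20837 = 31·672 + 5
37: 20837 = 37·563 + 6
41: 20837 = 41·508 + 9
43: 20837 = 43·484 + 25
47: 20837 = 47·443 + 16
53: 20837 = 53·393 + 8
59: 20837 = 59·353 + 10
61: 20837 = 61·341 + 36
67: 20837 = 67·311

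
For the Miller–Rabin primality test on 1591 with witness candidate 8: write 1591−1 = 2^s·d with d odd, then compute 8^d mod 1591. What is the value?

1591 − 1 = 1590 = 2^1 · 795, so d = 795.
8^1 ≡ 8 (mod 1591)
8^2 ≡ 8^2 = 64 ≡ 64 (mod 1591)
8^4 ≡ 64^2 = 4096 ≡ 914 (mod 1591)
8^8 ≡ 914^2 = 835396 ≡ 121 (mod 1591)
8^16 ≡ 121^2 = 14641 ≡ 322 (mod 1591)
8^32 ≡ 322^2 = 103684 ≡ 269 (mod 1591)
8^64 ≡ 269^2 = 72361 ≡ 766 (mod 1591)
8^128 ≡ 766^2 = 586756 ≡ 1268 (mod 1591)
8^256 ≡ 1268^2 = 1607824 ≡ 914 (mod 1591)
8^512 ≡ 914^2 = 835396 ≡ 121 (mod 1591)
795 = 512 + 256 + 16 + 8 + 2 + 1 in binary powers of 2.
So 8^795 ≡ 121 · 914 · 322 · 121 · 64 · 8 ≡ 290 (mod 1591).
Squaring chain: 290; never reaches −1, so base 8 is a Miller–Rabin witness that 1591 is composite.

290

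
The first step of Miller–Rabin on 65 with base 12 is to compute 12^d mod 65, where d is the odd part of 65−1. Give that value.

65 − 1 = 64 = 2^6 · 1, so d = 1.
12^1 ≡ 12 (mod 65)
1 = 1 in binary powers of 2.
So 12^1 ≡ 12 ≡ 12 (mod 65).
Squaring chain: 12 → 14 → 1 → 1 → 1 → 1; never reaches −1, so base 12 is a Miller–Rabin witness that 65 is composite.

12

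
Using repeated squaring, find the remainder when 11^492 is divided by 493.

11^1 ≡ 11 (mod 493)
11^2 ≡ 11^2 = 121 ≡ 121 (mod 493)
11^4 ≡ 121^2 = 14641 ≡ 344 (mod 493)
11^8 ≡ 344^2 = 118336 ≡ 16 (mod 493)
11^16 ≡ 16^2 = 256 ≡ 256 (mod 493)
11^32 ≡ 256^2 = 65536 ≡ 460 (mod 493)
11^64 ≡ 460^2 = 211600 ≡ 103 (mod 493)
11^128 ≡ 103^2 = 10609 ≡ 256 (mod 493)
11^256 ≡ 256^2 = 65536 ≡ 460 (mod 493)
492 = 256 + 128 + 64 + 32 + 8 + 4 in binary powers of 2.
So 11^492 ≡ 460 · 256 · 103 · 460 · 16 · 344 ≡ 285 (mod 493).
Since 285 ≠ 1, base 11 is a Fermat witness: 493 is composite.

285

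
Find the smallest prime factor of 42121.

73

42121 is odd.
Digit sum 10, not divisible by 3.
Ends in 1: not divisible by 5.
7: 42121 = 7·6017 + 2
11: 42121 = 11·3829 + 2
13: 42121 = 13·3240 + 1
17: 42121 = 17·2477 + 12
19: 42121 = 19·2216 + 17
23: 42121 = 23·1831 + 8
29: 42121 = 29·1452 + 13
31: 42121 = 31·1358 + 23
37: 42121 = 37·1138 + 15
41: 42121 = 41·1027 + 14
43: 42121 = 43·979 + 24
47: 42121 = 47·896 + 9
53: 42121 = 53·794 + 39
59: 42121 = 59·713 + 54
61: 42121 = 61·690 + 31
67: 42121 = 67·628 + 45
71: 42121 = 71·593 + 18
73: 42121 = 73·577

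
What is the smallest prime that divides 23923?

47

23923 is odd.
Digit sum 19, not divisible by 3.
Ends in 3: not divisible by 5.
7: 23923 = 7·3417 + 4
11: 23923 = 11·2174 + 9
13: 23923 = 13·1840 + 3
17: 23923 = 17·1407 + 4
19: 23923 = 19·1259 + 2
23: 23923 = 23·1040 + 3
29: 23923 = 29·824 + 27
31: 23923 = 31·771 + 22
37: 23923 = 37·646 + 21
41: 23923 = 41·583 + 20
43: 23923 = 43·556 + 15
47: 23923 = 47·509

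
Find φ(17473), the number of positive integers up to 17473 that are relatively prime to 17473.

17200

Factor: 17473 = 101 · 173.
φ(17473) = (101−1) · (173−1) = 100 · 172 = 17200.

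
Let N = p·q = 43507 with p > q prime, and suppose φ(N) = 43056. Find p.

313

φ(n) = (p−1)(q−1) = n − (p+q) + 1, so p + q = 43507 − 43056 + 1 = 452.
p and q are the roots of t² − 452t + 43507 = 0.
Discriminant: 452² − 4·43507 = 204304 − 174028 = 30276; √30276 = 174.
q = (452 − 174)/2 = 139, p = (452 + 174)/2 = 313.
Check: 139 · 313 = 43507.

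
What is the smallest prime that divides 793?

13

793 is odd.
Digit sum 19, not divisible by 3.
Ends in 3: not divisible by 5.
7: 793 = 7·113 + 2
11: 793 = 11·72 + 1
13: 793 = 13·61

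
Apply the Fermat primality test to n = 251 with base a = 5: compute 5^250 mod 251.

1

5^1 ≡ 5 (mod 251)
5^2 ≡ 5^2 = 25 ≡ 25 (mod 251)
5^4 ≡ 25^2 = 625 ≡ 123 (mod 251)
5^8 ≡ 123^2 = 15129 ≡ 69 (mod 251)
5^16 ≡ 69^2 = 4761 ≡ 243 (mod 251)
5^32 ≡ 243^2 = 59049 ≡ 64 (mod 251)
5^64 ≡ 64^2 = 4096 ≡ 80 (mod 251)
5^128 ≡ 80^2 = 6400 ≡ 125 (mod 251)
250 = 128 + 64 + 32 + 16 + 8 + 2 in binary powers of 2.
So 5^250 ≡ 125 · 80 · 64 · 243 · 69 · 25 ≡ 1 (mod 251).
Since the result is 1, base 5 gives no evidence that 251 is composite.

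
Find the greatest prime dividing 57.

57 = 3 · 19
19 is prime.
So 57 = 3 · 19; the largest prime factor is 19.

19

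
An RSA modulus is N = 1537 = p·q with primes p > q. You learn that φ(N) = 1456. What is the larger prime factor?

53

φ(n) = (p−1)(q−1) = n − (p+q) + 1, so p + q = 1537 − 1456 + 1 = 82.
p and q are the roots of t² − 82t + 1537 = 0.
Discriminant: 82² − 4·1537 = 6724 − 6148 = 576; √576 = 24.
q = (82 − 24)/2 = 29, p = (82 + 24)/2 = 53.
Check: 29 · 53 = 1537.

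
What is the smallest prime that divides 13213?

73

13213 is odd.
Digit sum 10, not divisible by 3.
Ends in 3: not divisible by 5.
7: 13213 = 7·1887 + 4
11: 13213 = 11·1201 + 2
13: 13213 = 13·1016 + 5
17: 13213 = 17·777 + 4
19: 13213 = 19·695 + 8
23: 13213 = 23·574 + 11
29: 13213 = 29·455 + 18
31: 13213 = 31·426 + 7
37: 13213 = 37·357 + 4
41: 13213 = 41·322 + 11
43: 13213 = 43·307 + 12
47: 13213 = 47·281 + 6
53: 13213 = 53·249 + 16
59: 13213 = 59·223 + 56
61: 13213 = 61·216 + 37
67: 13213 = 67·197 + 14
71: 13213 = 71·186 + 7
73: 13213 = 73·181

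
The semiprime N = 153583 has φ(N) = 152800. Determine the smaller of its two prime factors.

φ(n) = (p−1)(q−1) = n − (p+q) + 1, so p + q = 153583 − 152800 + 1 = 784.
p and q are the roots of t² − 784t + 153583 = 0.
Discriminant: 784² − 4·153583 = 614656 − 614332 = 324; √324 = 18.
q = (784 − 18)/2 = 383, p = (784 + 18)/2 = 401.
Check: 383 · 401 = 153583.

383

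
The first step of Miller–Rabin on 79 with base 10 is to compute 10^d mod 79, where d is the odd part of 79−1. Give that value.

1

79 − 1 = 78 = 2^1 · 39, so d = 39.
10^1 ≡ 10 (mod 79)
10^2 ≡ 10^2 = 100 ≡ 21 (mod 79)
10^4 ≡ 21^2 = 441 ≡ 46 (mod 79)
10^8 ≡ 46^2 = 2116 ≡ 62 (mod 79)
10^16 ≡ 62^2 = 3844 ≡ 52 (mod 79)
10^32 ≡ 52^2 = 2704 ≡ 18 (mod 79)
39 = 32 + 4 + 2 + 1 in binary powers of 2.
So 10^39 ≡ 18 · 46 · 21 · 10 ≡ 1 (mod 79).
Since 10^d ≡ 1 (mod 79), base 10 does not prove 79 composite.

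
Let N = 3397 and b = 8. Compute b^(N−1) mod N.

2013

8^1 ≡ 8 (mod 3397)
8^2 ≡ 8^2 = 64 ≡ 64 (mod 3397)
8^4 ≡ 64^2 = 4096 ≡ 699 (mod 3397)
8^8 ≡ 699^2 = 488601 ≡ 2830 (mod 3397)
8^16 ≡ 2830^2 = 8008900 ≡ 2171 (mod 3397)
8^32 ≡ 2171^2 = 4713241 ≡ 1602 (mod 3397)
8^64 ≡ 1602^2 = 2566404 ≡ 1669 (mod 3397)
8^128 ≡ 1669^2 = 2785561 ≡ 21 (mod 3397)
8^256 ≡ 21^2 = 441 ≡ 441 (mod 3397)
8^512 ≡ 441^2 = 194481 ≡ 852 (mod 3397)
8^1024 ≡ 852^2 = 725904 ≡ 2343 (mod 3397)
8^2048 ≡ 2343^2 = 5489649 ≡ 97 (mod 3397)
3396 = 2048 + 1024 + 256 + 64 + 4 in binary powers of 2.
So 8^3396 ≡ 97 · 2343 · 441 · 1669 · 699 ≡ 2013 (mod 3397).
Since 2013 ≠ 1, base 8 is a Fermat witness: 3397 is composite.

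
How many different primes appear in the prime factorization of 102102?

102102 = 2 · 51051
51051 = 3 · 17017
17017 = 7 · 2431
2431 = 11 · 221
221 = 13 · 17
102102 = 2 · 3 · 7 · 11 · 13 · 17, which has 6 distinct prime factors.

6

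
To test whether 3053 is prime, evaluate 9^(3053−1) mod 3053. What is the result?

9^1 ≡ 9 (mod 3053)
9^2 ≡ 9^2 = 81 ≡ 81 (mod 3053)
9^4 ≡ 81^2 = 6561 ≡ 455 (mod 3053)
9^8 ≡ 455^2 = 207025 ≡ 2474 (mod 3053)
9^16 ≡ 2474^2 = 6120676 ≡ 2464 (mod 3053)
9^32 ≡ 2464^2 = 6071296 ≡ 1932 (mod 3053)
9^64 ≡ 1932^2 = 3732624 ≡ 1858 (mod 3053)
9^128 ≡ 1858^2 = 3452164 ≡ 2274 (mod 3053)
9^256 ≡ 2274^2 = 5171076 ≡ 2347 (mod 3053)
9^512 ≡ 2347^2 = 5508409 ≡ 797 (mod 3053)
9^1024 ≡ 797^2 = 635209 ≡ 185 (mod 3053)
9^2048 ≡ 185^2 = 34225 ≡ 642 (mod 3053)
3052 = 2048 + 512 + 256 + 128 + 64 + 32 + 8 + 4 in binary powers of 2.
So 9^3052 ≡ 642 · 797 · 2347 · 2274 · 1858 · 1932 · 2474 · 455 ≡ 1971 (mod 3053).
Since 1971 ≠ 1, base 9 is a Fermat witness: 3053 is composite.

1971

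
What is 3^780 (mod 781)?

474

3^1 ≡ 3 (mod 781)
3^2 ≡ 3^2 = 9 ≡ 9 (mod 781)
3^4 ≡ 9^2 = 81 ≡ 81 (mod 781)
3^8 ≡ 81^2 = 6561 ≡ 313 (mod 781)
3^16 ≡ 313^2 = 97969 ≡ 344 (mod 781)
3^32 ≡ 344^2 = 118336 ≡ 405 (mod 781)
3^64 ≡ 405^2 = 164025 ≡ 15 (mod 781)
3^128 ≡ 15^2 = 225 ≡ 225 (mod 781)
3^256 ≡ 225^2 = 50625 ≡ 641 (mod 781)
3^512 ≡ 641^2 = 410881 ≡ 75 (mod 781)
780 = 512 + 256 + 8 + 4 in binary powers of 2.
So 3^780 ≡ 75 · 641 · 313 · 81 ≡ 474 (mod 781).
Since 474 ≠ 1, base 3 is a Fermat witness: 781 is composite.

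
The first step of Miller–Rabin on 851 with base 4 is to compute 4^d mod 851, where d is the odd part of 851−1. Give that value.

851 − 1 = 850 = 2^1 · 425, so d = 425.
4^1 ≡ 4 (mod 851)
4^2 ≡ 4^2 = 16 ≡ 16 (mod 851)
4^4 ≡ 16^2 = 256 ≡ 256 (mod 851)
4^8 ≡ 256^2 = 65536 ≡ 9 (mod 851)
4^16 ≡ 9^2 = 81 ≡ 81 (mod 851)
4^32 ≡ 81^2 = 6561 ≡ 604 (mod 851)
4^64 ≡ 604^2 = 364816 ≡ 588 (mod 851)
4^128 ≡ 588^2 = 345744 ≡ 238 (mod 851)
4^256 ≡ 238^2 = 56644 ≡ 478 (mod 851)
425 = 256 + 128 + 32 + 8 + 1 in binary powers of 2.
So 4^425 ≡ 478 · 238 · 604 · 9 · 4 ≡ 169 (mod 851).
Squaring chain: 169; never reaches −1, so base 4 is a Miller–Rabin witness that 851 is composite.

169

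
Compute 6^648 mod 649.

6^1 ≡ 6 (mod 649)
6^2 ≡ 6^2 = 36 ≡ 36 (mod 649)
6^4 ≡ 36^2 = 1296 ≡ 647 (mod 649)
6^8 ≡ 647^2 = 418609 ≡ 4 (mod 649)
6^16 ≡ 4^2 = 16 ≡ 16 (mod 649)
6^32 ≡ 16^2 = 256 ≡ 256 (mod 649)
6^64 ≡ 256^2 = 65536 ≡ 636 (mod 649)
6^128 ≡ 636^2 = 404496 ≡ 169 (mod 649)
6^256 ≡ 169^2 = 28561 ≡ 5 (mod 649)
6^512 ≡ 5^2 = 25 ≡ 25 (mod 649)
648 = 512 + 128 + 8 in binary powers of 2.
So 6^648 ≡ 25 · 169 · 4 ≡ 26 (mod 649).
Since 26 ≠ 1, base 6 is a Fermat witness: 649 is composite.

26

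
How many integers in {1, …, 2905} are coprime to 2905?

1968

Factor: 2905 = 5 · 7 · 83.
φ(2905) = (5−1) · (7−1) · (83−1) = 4 · 6 · 82 = 1968.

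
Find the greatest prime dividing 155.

31

155 = 5 · 31
31 is prime.
So 155 = 5 · 31; the largest prime factor is 31.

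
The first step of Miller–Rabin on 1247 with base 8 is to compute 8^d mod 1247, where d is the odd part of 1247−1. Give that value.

945

1247 − 1 = 1246 = 2^1 · 623, so d = 623.
8^1 ≡ 8 (mod 1247)
8^2 ≡ 8^2 = 64 ≡ 64 (mod 1247)
8^4 ≡ 64^2 = 4096 ≡ 355 (mod 1247)
8^8 ≡ 355^2 = 126025 ≡ 78 (mod 1247)
8^16 ≡ 78^2 = 6084 ≡ 1096 (mod 1247)
8^32 ≡ 1096^2 = 1201216 ≡ 355 (mod 1247)
8^64 ≡ 355^2 = 126025 ≡ 78 (mod 1247)
8^128 ≡ 78^2 = 6084 ≡ 1096 (mod 1247)
8^256 ≡ 1096^2 = 1201216 ≡ 355 (mod 1247)
8^512 ≡ 355^2 = 126025 ≡ 78 (mod 1247)
623 = 512 + 64 + 32 + 8 + 4 + 2 + 1 in binary powers of 2.
So 8^623 ≡ 78 · 78 · 355 · 78 · 355 · 64 · 8 ≡ 945 (mod 1247).
Squaring chain: 945; never reaches −1, so base 8 is a Miller–Rabin witness that 1247 is composite.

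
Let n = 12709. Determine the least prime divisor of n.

12709 is odd.
Digit sum 19, not divisible by 3.
Ends in 9: not divisible by 5.
7: 12709 = 7·1815 + 4
11: 12709 = 11·1155 + 4
13: 12709 = 13·977 + 8
17: 12709 = 17·747 + 10
19: 12709 = 19·668 + 17
23: 12709 = 23·552 + 13
29: 12709 = 29·438 + 7
31: 12709 = 31·409 + 30
37: 12709 = 37·343 + 18
41: 12709 = 41·309 + 40
43: 12709 = 43·295 + 24
47: 12709 = 47·270 + 19
53: 12709 = 53·239 + 42
59: 12709 = 59·215 + 24
61: 12709 = 61·208 + 21
67: 12709 = 67·189 + 46
71: 12709 = 71·179

71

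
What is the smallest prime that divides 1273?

1273 is odd.
Digit sum 13, not divisible by 3.
Ends in 3: not divisible by 5.
7: 1273 = 7·181 + 6
11: 1273 = 11·115 + 8
13: 1273 = 13·97 + 12
17: 1273 = 17·74 + 15
19: 1273 = 19·67

19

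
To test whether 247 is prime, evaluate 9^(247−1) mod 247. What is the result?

235

9^1 ≡ 9 (mod 247)
9^2 ≡ 9^2 = 81 ≡ 81 (mod 247)
9^4 ≡ 81^2 = 6561 ≡ 139 (mod 247)
9^8 ≡ 139^2 = 19321 ≡ 55 (mod 247)
9^16 ≡ 55^2 = 3025 ≡ 61 (mod 247)
9^32 ≡ 61^2 = 3721 ≡ 16 (mod 247)
9^64 ≡ 16^2 = 256 ≡ 9 (mod 247)
9^128 ≡ 9^2 = 81 ≡ 81 (mod 247)
246 = 128 + 64 + 32 + 16 + 4 + 2 in binary powers of 2.
So 9^246 ≡ 81 · 9 · 16 · 61 · 139 · 81 ≡ 235 (mod 247).
Since 235 ≠ 1, base 9 is a Fermat witness: 247 is composite.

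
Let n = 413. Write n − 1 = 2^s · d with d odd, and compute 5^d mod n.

413 − 1 = 412 = 2^2 · 103, so d = 103.
5^1 ≡ 5 (mod 413)
5^2 ≡ 5^2 = 25 ≡ 25 (mod 413)
5^4 ≡ 25^2 = 625 ≡ 212 (mod 413)
5^8 ≡ 212^2 = 44944 ≡ 340 (mod 413)
5^16 ≡ 340^2 = 115600 ≡ 373 (mod 413)
5^32 ≡ 373^2 = 139129 ≡ 361 (mod 413)
5^64 ≡ 361^2 = 130321 ≡ 226 (mod 413)
103 = 64 + 32 + 4 + 2 + 1 in binary powers of 2.
So 5^103 ≡ 226 · 361 · 212 · 25 · 5 ≡ 19 (mod 413).
Squaring chain: 19 → 361; never reaches −1, so base 5 is a Miller–Rabin witness that 413 is composite.

19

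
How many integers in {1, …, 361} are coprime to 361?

Factor: 361 = 19^2.
φ(361) = 19^1·(19−1) = 342.

342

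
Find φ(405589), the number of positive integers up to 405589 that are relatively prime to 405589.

Factor: 405589 = 61^2 · 109.
φ(405589) = 61^1·(61−1) · (109−1) = 3660 · 108 = 395280.

395280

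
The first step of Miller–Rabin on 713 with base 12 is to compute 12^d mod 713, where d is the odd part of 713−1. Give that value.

633

713 − 1 = 712 = 2^3 · 89, so d = 89.
12^1 ≡ 12 (mod 713)
12^2 ≡ 12^2 = 144 ≡ 144 (mod 713)
12^4 ≡ 144^2 = 20736 ≡ 59 (mod 713)
12^8 ≡ 59^2 = 3481 ≡ 629 (mod 713)
12^16 ≡ 629^2 = 395641 ≡ 639 (mod 713)
12^32 ≡ 639^2 = 408321 ≡ 485 (mod 713)
12^64 ≡ 485^2 = 235225 ≡ 648 (mod 713)
89 = 64 + 16 + 8 + 1 in binary powers of 2.
So 12^89 ≡ 648 · 639 · 629 · 12 ≡ 633 (mod 713).
Squaring chain: 633 → 696 → 289; never reaches −1, so base 12 is a Miller–Rabin witness that 713 is composite.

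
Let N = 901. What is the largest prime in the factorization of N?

901 = 17 · 53
53 is prime.
So 901 = 17 · 53; the largest prime factor is 53.

53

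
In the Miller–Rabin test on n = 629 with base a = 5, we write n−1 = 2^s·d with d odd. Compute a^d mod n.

309

629 − 1 = 628 = 2^2 · 157, so d = 157.
5^1 ≡ 5 (mod 629)
5^2 ≡ 5^2 = 25 ≡ 25 (mod 629)
5^4 ≡ 25^2 = 625 ≡ 625 (mod 629)
5^8 ≡ 625^2 = 390625 ≡ 16 (mod 629)
5^16 ≡ 16^2 = 256 ≡ 256 (mod 629)
5^32 ≡ 256^2 = 65536 ≡ 120 (mod 629)
5^64 ≡ 120^2 = 14400 ≡ 562 (mod 629)
5^128 ≡ 562^2 = 315844 ≡ 86 (mod 629)
157 = 128 + 16 + 8 + 4 + 1 in binary powers of 2.
So 5^157 ≡ 86 · 256 · 16 · 625 · 5 ≡ 309 (mod 629).
Squaring chain: 309 → 502; never reaches −1, so base 5 is a Miller–Rabin witness that 629 is composite.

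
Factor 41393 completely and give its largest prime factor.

71

41393 = 11 · 3763
3763 = 53 · 71
71 is prime.
So 41393 = 11 · 53 · 71; the largest prime factor is 71.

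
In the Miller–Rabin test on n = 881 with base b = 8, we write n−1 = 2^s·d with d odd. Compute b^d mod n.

881 − 1 = 880 = 2^4 · 55, so d = 55.
8^1 ≡ 8 (mod 881)
8^2 ≡ 8^2 = 64 ≡ 64 (mod 881)
8^4 ≡ 64^2 = 4096 ≡ 572 (mod 881)
8^8 ≡ 572^2 = 327184 ≡ 333 (mod 881)
8^16 ≡ 333^2 = 110889 ≡ 764 (mod 881)
8^32 ≡ 764^2 = 583696 ≡ 474 (mod 881)
55 = 32 + 16 + 4 + 2 + 1 in binary powers of 2.
So 8^55 ≡ 474 · 764 · 572 · 64 · 8 ≡ 1 (mod 881).
Since 8^d ≡ 1 (mod 881), base 8 does not prove 881 composite.

1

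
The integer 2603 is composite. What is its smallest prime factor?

19

2603 is odd.
Digit sum 11, not divisible by 3.
Ends in 3: not divisible by 5.
7: 2603 = 7·371 + 6
11: 2603 = 11·236 + 7
13: 2603 = 13·200 + 3
17: 2603 = 17·153 + 2
19: 2603 = 19·137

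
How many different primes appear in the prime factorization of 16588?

16588 = 2^2 · 4147
4147 = 11 · 377
377 = 13 · 29
16588 = 2^2 · 11 · 13 · 29, which has 4 distinct prime factors.

4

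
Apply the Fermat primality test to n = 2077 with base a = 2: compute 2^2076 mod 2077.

963

2^1 ≡ 2 (mod 2077)
2^2 ≡ 2^2 = 4 ≡ 4 (mod 2077)
2^4 ≡ 4^2 = 16 ≡ 16 (mod 2077)
2^8 ≡ 16^2 = 256 ≡ 256 (mod 2077)
2^16 ≡ 256^2 = 65536 ≡ 1149 (mod 2077)
2^32 ≡ 1149^2 = 1320201 ≡ 1306 (mod 2077)
2^64 ≡ 1306^2 = 1705636 ≡ 419 (mod 2077)
2^128 ≡ 419^2 = 175561 ≡ 1093 (mod 2077)
2^256 ≡ 1093^2 = 1194649 ≡ 374 (mod 2077)
2^512 ≡ 374^2 = 139876 ≡ 717 (mod 2077)
2^1024 ≡ 717^2 = 514089 ≡ 1070 (mod 2077)
2^2048 ≡ 1070^2 = 1144900 ≡ 473 (mod 2077)
2076 = 2048 + 16 + 8 + 4 in binary powers of 2.
So 2^2076 ≡ 473 · 1149 · 256 · 16 ≡ 963 (mod 2077).
Since 963 ≠ 1, base 2 is a Fermat witness: 2077 is composite.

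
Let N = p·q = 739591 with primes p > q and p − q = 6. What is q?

Since p = q + 6, we have 739591 = q(q + 6), so q² + 6q − 739591 = 0.
Discriminant: 6² + 4·739591 = 36 + 2958364 = 2958400; √2958400 = 1720.
q = (−6 + 1720)/2 = 857, and p = q + 6 = 863.
Check: 857 · 863 = 739591.

857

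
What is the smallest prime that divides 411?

411 is odd.
Digit sum 6, divisible by 3.

3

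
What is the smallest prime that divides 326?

2

326 is even: 2 divides it.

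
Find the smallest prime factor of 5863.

5863 is odd.
Digit sum 22, not divisible by 3.
Ends in 3: not divisible by 5.
7: 5863 = 7·837 + 4
11: 5863 = 11·533

11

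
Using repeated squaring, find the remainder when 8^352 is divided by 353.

1

8^1 ≡ 8 (mod 353)
8^2 ≡ 8^2 = 64 ≡ 64 (mod 353)
8^4 ≡ 64^2 = 4096 ≡ 213 (mod 353)
8^8 ≡ 213^2 = 45369 ≡ 185 (mod 353)
8^16 ≡ 185^2 = 34225 ≡ 337 (mod 353)
8^32 ≡ 337^2 = 113569 ≡ 256 (mod 353)
8^64 ≡ 256^2 = 65536 ≡ 231 (mod 353)
8^128 ≡ 231^2 = 53361 ≡ 58 (mod 353)
8^256 ≡ 58^2 = 3364 ≡ 187 (mod 353)
352 = 256 + 64 + 32 in binary powers of 2.
So 8^352 ≡ 187 · 231 · 256 ≡ 1 (mod 353).
Since the result is 1, base 8 gives no evidence that 353 is composite.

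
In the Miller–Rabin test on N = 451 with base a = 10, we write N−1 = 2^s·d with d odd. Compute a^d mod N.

329

451 − 1 = 450 = 2^1 · 225, so d = 225.
10^1 ≡ 10 (mod 451)
10^2 ≡ 10^2 = 100 ≡ 100 (mod 451)
10^4 ≡ 100^2 = 10000 ≡ 78 (mod 451)
10^8 ≡ 78^2 = 6084 ≡ 221 (mod 451)
10^16 ≡ 221^2 = 48841 ≡ 133 (mod 451)
10^32 ≡ 133^2 = 17689 ≡ 100 (mod 451)
10^64 ≡ 100^2 = 10000 ≡ 78 (mod 451)
10^128 ≡ 78^2 = 6084 ≡ 221 (mod 451)
225 = 128 + 64 + 32 + 1 in binary powers of 2.
So 10^225 ≡ 221 · 78 · 100 · 10 ≡ 329 (mod 451).
Squaring chain: 329; never reaches −1, so base 10 is a Miller–Rabin witness that 451 is composite.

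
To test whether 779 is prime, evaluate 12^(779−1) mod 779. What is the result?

121

12^1 ≡ 12 (mod 779)
12^2 ≡ 12^2 = 144 ≡ 144 (mod 779)
12^4 ≡ 144^2 = 20736 ≡ 482 (mod 779)
12^8 ≡ 482^2 = 232324 ≡ 182 (mod 779)
12^16 ≡ 182^2 = 33124 ≡ 406 (mod 779)
12^32 ≡ 406^2 = 164836 ≡ 467 (mod 779)
12^64 ≡ 467^2 = 218089 ≡ 748 (mod 779)
12^128 ≡ 748^2 = 559504 ≡ 182 (mod 779)
12^256 ≡ 182^2 = 33124 ≡ 406 (mod 779)
12^512 ≡ 406^2 = 164836 ≡ 467 (mod 779)
778 = 512 + 256 + 8 + 2 in binary powers of 2.
So 12^778 ≡ 467 · 406 · 182 · 144 ≡ 121 (mod 779).
Since 121 ≠ 1, base 12 is a Fermat witness: 779 is composite.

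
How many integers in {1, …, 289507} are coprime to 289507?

Factor: 289507 = 29 · 67 · 149.
φ(289507) = (29−1) · (67−1) · (149−1) = 28 · 66 · 148 = 273504.

273504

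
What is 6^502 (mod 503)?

1

6^1 ≡ 6 (mod 503)
6^2 ≡ 6^2 = 36 ≡ 36 (mod 503)
6^4 ≡ 36^2 = 1296 ≡ 290 (mod 503)
6^8 ≡ 290^2 = 84100 ≡ 99 (mod 503)
6^16 ≡ 99^2 = 9801 ≡ 244 (mod 503)
6^32 ≡ 244^2 = 59536 ≡ 182 (mod 503)
6^64 ≡ 182^2 = 33124 ≡ 429 (mod 503)
6^128 ≡ 429^2 = 184041 ≡ 446 (mod 503)
6^256 ≡ 446^2 = 198916 ≡ 231 (mod 503)
502 = 256 + 128 + 64 + 32 + 16 + 4 + 2 in binary powers of 2.
So 6^502 ≡ 231 · 446 · 429 · 182 · 244 · 290 · 36 ≡ 1 (mod 503).
Since the result is 1, base 6 gives no evidence that 503 is composite.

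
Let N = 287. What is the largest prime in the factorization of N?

41

287 = 7 · 41
41 is prime.
So 287 = 7 · 41; the largest prime factor is 41.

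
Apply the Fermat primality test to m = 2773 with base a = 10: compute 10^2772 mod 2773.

1113

10^1 ≡ 10 (mod 2773)
10^2 ≡ 10^2 = 100 ≡ 100 (mod 2773)
10^4 ≡ 100^2 = 10000 ≡ 1681 (mod 2773)
10^8 ≡ 1681^2 = 2825761 ≡ 74 (mod 2773)
10^16 ≡ 74^2 = 5476 ≡ 2703 (mod 2773)
10^32 ≡ 2703^2 = 7306209 ≡ 2127 (mod 2773)
10^64 ≡ 2127^2 = 4524129 ≡ 1366 (mod 2773)
10^128 ≡ 1366^2 = 1865956 ≡ 2500 (mod 2773)
10^256 ≡ 2500^2 = 6250000 ≡ 2431 (mod 2773)
10^512 ≡ 2431^2 = 5909761 ≡ 498 (mod 2773)
10^1024 ≡ 498^2 = 248004 ≡ 1207 (mod 2773)
10^2048 ≡ 1207^2 = 1456849 ≡ 1024 (mod 2773)
2772 = 2048 + 512 + 128 + 64 + 16 + 4 in binary powers of 2.
So 10^2772 ≡ 1024 · 498 · 2500 · 1366 · 2703 · 1681 ≡ 1113 (mod 2773).
Since 1113 ≠ 1, base 10 is a Fermat witness: 2773 is composite.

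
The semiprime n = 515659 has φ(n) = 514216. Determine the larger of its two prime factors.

φ(n) = (p−1)(q−1) = n − (p+q) + 1, so p + q = 515659 − 514216 + 1 = 1444.
p and q are the roots of t² − 1444t + 515659 = 0.
Discriminant: 1444² − 4·515659 = 2085136 − 2062636 = 22500; √22500 = 150.
q = (1444 − 150)/2 = 647, p = (1444 + 150)/2 = 797.
Check: 647 · 797 = 515659.

797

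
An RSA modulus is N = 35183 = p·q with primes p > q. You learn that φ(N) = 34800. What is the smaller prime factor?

φ(n) = (p−1)(q−1) = n − (p+q) + 1, so p + q = 35183 − 34800 + 1 = 384.
p and q are the roots of t² − 384t + 35183 = 0.
Discriminant: 384² − 4·35183 = 147456 − 140732 = 6724; √6724 = 82.
q = (384 − 82)/2 = 151, p = (384 + 82)/2 = 233.
Check: 151 · 233 = 35183.

151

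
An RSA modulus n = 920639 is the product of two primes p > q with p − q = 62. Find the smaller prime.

929

Since p = q + 62, we have 920639 = q(q + 62), so q² + 62q − 920639 = 0.
Discriminant: 62² + 4·920639 = 3844 + 3682556 = 3686400; √3686400 = 1920.
q = (−62 + 1920)/2 = 929, and p = q + 62 = 991.
Check: 929 · 991 = 920639.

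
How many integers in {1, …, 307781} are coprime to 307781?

286848

Factor: 307781 = 19 · 97 · 167.
φ(307781) = (19−1) · (97−1) · (167−1) = 18 · 96 · 166 = 286848.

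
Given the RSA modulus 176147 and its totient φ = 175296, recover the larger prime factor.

499

φ(n) = (p−1)(q−1) = n − (p+q) + 1, so p + q = 176147 − 175296 + 1 = 852.
p and q are the roots of t² − 852t + 176147 = 0.
Discriminant: 852² − 4·176147 = 725904 − 704588 = 21316; √21316 = 146.
q = (852 − 146)/2 = 353, p = (852 + 146)/2 = 499.
Check: 353 · 499 = 176147.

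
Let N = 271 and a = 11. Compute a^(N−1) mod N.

1

11^1 ≡ 11 (mod 271)
11^2 ≡ 11^2 = 121 ≡ 121 (mod 271)
11^4 ≡ 121^2 = 14641 ≡ 7 (mod 271)
11^8 ≡ 7^2 = 49 ≡ 49 (mod 271)
11^16 ≡ 49^2 = 2401 ≡ 233 (mod 271)
11^32 ≡ 233^2 = 54289 ≡ 89 (mod 271)
11^64 ≡ 89^2 = 7921 ≡ 62 (mod 271)
11^128 ≡ 62^2 = 3844 ≡ 50 (mod 271)
11^256 ≡ 50^2 = 2500 ≡ 61 (mod 271)
270 = 256 + 8 + 4 + 2 in binary powers of 2.
So 11^270 ≡ 61 · 49 · 7 · 121 ≡ 1 (mod 271).
Since the result is 1, base 11 gives no evidence that 271 is composite.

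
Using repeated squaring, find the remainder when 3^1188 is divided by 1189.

3^1 ≡ 3 (mod 1189)
3^2 ≡ 3^2 = 9 ≡ 9 (mod 1189)
3^4 ≡ 9^2 = 81 ≡ 81 (mod 1189)
3^8 ≡ 81^2 = 6561 ≡ 616 (mod 1189)
3^16 ≡ 616^2 = 379456 ≡ 165 (mod 1189)
3^32 ≡ 165^2 = 27225 ≡ 1067 (mod 1189)
3^64 ≡ 1067^2 = 1138489 ≡ 616 (mod 1189)
3^128 ≡ 616^2 = 379456 ≡ 165 (mod 1189)
3^256 ≡ 165^2 = 27225 ≡ 1067 (mod 1189)
3^512 ≡ 1067^2 = 1138489 ≡ 616 (mod 1189)
3^1024 ≡ 616^2 = 379456 ≡ 165 (mod 1189)
1188 = 1024 + 128 + 32 + 4 in binary powers of 2.
So 3^1188 ≡ 165 · 165 · 1067 · 81 ≡ 1147 (mod 1189).
Since 1147 ≠ 1, base 3 is a Fermat witness: 1189 is composite.

1147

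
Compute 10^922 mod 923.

10^1 ≡ 10 (mod 923)
10^2 ≡ 10^2 = 100 ≡ 100 (mod 923)
10^4 ≡ 100^2 = 10000 ≡ 770 (mod 923)
10^8 ≡ 770^2 = 592900 ≡ 334 (mod 923)
10^16 ≡ 334^2 = 111556 ≡ 796 (mod 923)
10^32 ≡ 796^2 = 633616 ≡ 438 (mod 923)
10^64 ≡ 438^2 = 191844 ≡ 783 (mod 923)
10^128 ≡ 783^2 = 613089 ≡ 217 (mod 923)
10^256 ≡ 217^2 = 47089 ≡ 16 (mod 923)
10^512 ≡ 16^2 = 256 ≡ 256 (mod 923)
922 = 512 + 256 + 128 + 16 + 8 + 2 in binary powers of 2.
So 10^922 ≡ 256 · 16 · 217 · 796 · 334 · 100 ≡ 302 (mod 923).
Since 302 ≠ 1, base 10 is a Fermat witness: 923 is composite.

302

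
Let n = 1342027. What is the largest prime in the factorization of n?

83

1342027 = 19 · 70633
70633 = 23 · 3071
3071 = 37 · 83
83 is prime.
So 1342027 = 19 · 23 · 37 · 83; the largest prime factor is 83.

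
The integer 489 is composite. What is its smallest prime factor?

489 is odd.
Digit sum 21, divisible by 3.

3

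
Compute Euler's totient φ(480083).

Factor: 480083 = 59 · 79 · 103.
φ(480083) = (59−1) · (79−1) · (103−1) = 58 · 78 · 102 = 461448.

461448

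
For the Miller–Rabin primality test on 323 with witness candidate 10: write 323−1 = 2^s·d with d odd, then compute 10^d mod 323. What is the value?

323 − 1 = 322 = 2^1 · 161, so d = 161.
10^1 ≡ 10 (mod 323)
10^2 ≡ 10^2 = 100 ≡ 100 (mod 323)
10^4 ≡ 100^2 = 10000 ≡ 310 (mod 323)
10^8 ≡ 310^2 = 96100 ≡ 169 (mod 323)
10^16 ≡ 169^2 = 28561 ≡ 137 (mod 323)
10^32 ≡ 137^2 = 18769 ≡ 35 (mod 323)
10^64 ≡ 35^2 = 1225 ≡ 256 (mod 323)
10^128 ≡ 256^2 = 65536 ≡ 290 (mod 323)
161 = 128 + 32 + 1 in binary powers of 2.
So 10^161 ≡ 290 · 35 · 10 ≡ 78 (mod 323).
Squaring chain: 78; never reaches −1, so base 10 is a Miller–Rabin witness that 323 is composite.

78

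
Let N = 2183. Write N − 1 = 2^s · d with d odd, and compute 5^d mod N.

298

2183 − 1 = 2182 = 2^1 · 1091, so d = 1091.
5^1 ≡ 5 (mod 2183)
5^2 ≡ 5^2 = 25 ≡ 25 (mod 2183)
5^4 ≡ 25^2 = 625 ≡ 625 (mod 2183)
5^8 ≡ 625^2 = 390625 ≡ 2051 (mod 2183)
5^16 ≡ 2051^2 = 4206601 ≡ 2143 (mod 2183)
5^32 ≡ 2143^2 = 4592449 ≡ 1600 (mod 2183)
5^64 ≡ 1600^2 = 2560000 ≡ 1524 (mod 2183)
5^128 ≡ 1524^2 = 2322576 ≡ 2047 (mod 2183)
5^256 ≡ 2047^2 = 4190209 ≡ 1032 (mod 2183)
5^512 ≡ 1032^2 = 1065024 ≡ 1903 (mod 2183)
5^1024 ≡ 1903^2 = 3621409 ≡ 1995 (mod 2183)
1091 = 1024 + 64 + 2 + 1 in binary powers of 2.
So 5^1091 ≡ 1995 · 1524 · 25 · 5 ≡ 298 (mod 2183).
Squaring chain: 298; never reaches −1, so base 5 is a Miller–Rabin witness that 2183 is composite.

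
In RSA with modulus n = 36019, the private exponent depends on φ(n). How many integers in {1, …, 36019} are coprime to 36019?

Factor: 36019 = 181 · 199.
φ(36019) = (181−1) · (199−1) = 180 · 198 = 35640.

35640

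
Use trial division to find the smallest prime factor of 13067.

73

13067 is odd.
Digit sum 17, not divisible by 3.
Ends in 7: not divisible by 5.
7: 13067 = 7·1866 + 5
11: 13067 = 11·1187 + 10
13: 13067 = 13·1005 + 2
17: 13067 = 17·768 + 11
19: 13067 = 19·687 + 14
23: 13067 = 23·568 + 3
29: 13067 = 29·450 + 17
31: 13067 = 31·421 + 16
37: 13067 = 37·353 + 6
41: 13067 = 41·318 + 29
43: 13067 = 43·303 + 38
47: 13067 = 47·278 + 1
53: 13067 = 53·246 + 29
59: 13067 = 59·221 + 28
61: 13067 = 61·214 + 13
67: 13067 = 67·195 + 2
71: 13067 = 71·184 + 3
73: 13067 = 73·179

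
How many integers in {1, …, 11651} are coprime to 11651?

Factor: 11651 = 61 · 191.
φ(11651) = (61−1) · (191−1) = 60 · 190 = 11400.

11400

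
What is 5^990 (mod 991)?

5^1 ≡ 5 (mod 991)
5^2 ≡ 5^2 = 25 ≡ 25 (mod 991)
5^4 ≡ 25^2 = 625 ≡ 625 (mod 991)
5^8 ≡ 625^2 = 390625 ≡ 171 (mod 991)
5^16 ≡ 171^2 = 29241 ≡ 502 (mod 991)
5^32 ≡ 502^2 = 252004 ≡ 290 (mod 991)
5^64 ≡ 290^2 = 84100 ≡ 856 (mod 991)
5^128 ≡ 856^2 = 732736 ≡ 387 (mod 991)
5^256 ≡ 387^2 = 149769 ≡ 128 (mod 991)
5^512 ≡ 128^2 = 16384 ≡ 528 (mod 991)
990 = 512 + 256 + 128 + 64 + 16 + 8 + 4 + 2 in binary powers of 2.
So 5^990 ≡ 528 · 128 · 387 · 856 · 502 · 171 · 625 · 25 ≡ 1 (mod 991).
Since the result is 1, base 5 gives no evidence that 991 is composite.

1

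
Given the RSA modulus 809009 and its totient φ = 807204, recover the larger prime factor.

φ(n) = (p−1)(q−1) = n − (p+q) + 1, so p + q = 809009 − 807204 + 1 = 1806.
p and q are the roots of t² − 1806t + 809009 = 0.
Discriminant: 1806² − 4·809009 = 3261636 − 3236036 = 25600; √25600 = 160.
q = (1806 − 160)/2 = 823, p = (1806 + 160)/2 = 983.
Check: 823 · 983 = 809009.

983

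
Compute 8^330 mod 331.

8^1 ≡ 8 (mod 331)
8^2 ≡ 8^2 = 64 ≡ 64 (mod 331)
8^4 ≡ 64^2 = 4096 ≡ 124 (mod 331)
8^8 ≡ 124^2 = 15376 ≡ 150 (mod 331)
8^16 ≡ 150^2 = 22500 ≡ 323 (mod 331)
8^32 ≡ 323^2 = 104329 ≡ 64 (mod 331)
8^64 ≡ 64^2 = 4096 ≡ 124 (mod 331)
8^128 ≡ 124^2 = 15376 ≡ 150 (mod 331)
8^256 ≡ 150^2 = 22500 ≡ 323 (mod 331)
330 = 256 + 64 + 8 + 2 in binary powers of 2.
So 8^330 ≡ 323 · 124 · 150 · 64 ≡ 1 (mod 331).
Since the result is 1, base 8 gives no evidence that 331 is composite.

1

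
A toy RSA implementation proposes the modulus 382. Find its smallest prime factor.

382 is even: 2 divides it.

2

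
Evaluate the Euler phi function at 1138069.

1100736

Factor: 1138069 = 53 · 109 · 197.
φ(1138069) = (53−1) · (109−1) · (197−1) = 52 · 108 · 196 = 1100736.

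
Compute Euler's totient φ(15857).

15600

Factor: 15857 = 101 · 157.
φ(15857) = (101−1) · (157−1) = 100 · 156 = 15600.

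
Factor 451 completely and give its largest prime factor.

41

451 = 11 · 41
41 is prime.
So 451 = 11 · 41; the largest prime factor is 41.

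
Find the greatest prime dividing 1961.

53

1961 = 37 · 53
53 is prime.
So 1961 = 37 · 53; the largest prime factor is 53.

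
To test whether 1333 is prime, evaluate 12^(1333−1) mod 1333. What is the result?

4

12^1 ≡ 12 (mod 1333)
12^2 ≡ 12^2 = 144 ≡ 144 (mod 1333)
12^4 ≡ 144^2 = 20736 ≡ 741 (mod 1333)
12^8 ≡ 741^2 = 549081 ≡ 1218 (mod 1333)
12^16 ≡ 1218^2 = 1483524 ≡ 1228 (mod 1333)
12^32 ≡ 1228^2 = 1507984 ≡ 361 (mod 1333)
12^64 ≡ 361^2 = 130321 ≡ 1020 (mod 1333)
12^128 ≡ 1020^2 = 1040400 ≡ 660 (mod 1333)
12^256 ≡ 660^2 = 435600 ≡ 1042 (mod 1333)
12^512 ≡ 1042^2 = 1085764 ≡ 702 (mod 1333)
12^1024 ≡ 702^2 = 492804 ≡ 927 (mod 1333)
1332 = 1024 + 256 + 32 + 16 + 4 in binary powers of 2.
So 12^1332 ≡ 927 · 1042 · 361 · 1228 · 741 ≡ 4 (mod 1333).
Since 4 ≠ 1, base 12 is a Fermat witness: 1333 is composite.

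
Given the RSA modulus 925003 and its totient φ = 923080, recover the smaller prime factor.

941

φ(n) = (p−1)(q−1) = n − (p+q) + 1, so p + q = 925003 − 923080 + 1 = 1924.
p and q are the roots of t² − 1924t + 925003 = 0.
Discriminant: 1924² − 4·925003 = 3701776 − 3700012 = 1764; √1764 = 42.
q = (1924 − 42)/2 = 941, p = (1924 + 42)/2 = 983.
Check: 941 · 983 = 925003.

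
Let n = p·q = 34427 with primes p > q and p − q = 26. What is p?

199

Since p = q + 26, we have 34427 = q(q + 26), so q² + 26q − 34427 = 0.
Discriminant: 26² + 4·34427 = 676 + 137708 = 138384; √138384 = 372.
q = (−26 + 372)/2 = 173, and p = q + 26 = 199.
Check: 173 · 199 = 34427.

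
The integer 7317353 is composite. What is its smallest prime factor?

43

7317353 is odd.
Digit sum 29, not divisible by 3.
Ends in 3: not divisible by 5.
7: 7317353 = 7·1045336 + 1
11: 7317353 = 11·665213 + 10
13: 7317353 = 13·562873 + 4
17: 7317353 = 17·430432 + 9
19: 7317353 = 19·385123 + 16
23: 7317353 = 23·318145 + 18
29: 7317353 = 29·252322 + 15
31: 7317353 = 31·236043 + 20
37: 7317353 = 37·197766 + 11
41: 7317353 = 41·178472 + 1
43: 7317353 = 43·170171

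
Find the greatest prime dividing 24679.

24679 = 23 · 1073
1073 = 29 · 37
37 is prime.
So 24679 = 23 · 29 · 37; the largest prime factor is 37.

37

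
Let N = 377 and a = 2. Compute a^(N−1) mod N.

2^1 ≡ 2 (mod 377)
2^2 ≡ 2^2 = 4 ≡ 4 (mod 377)
2^4 ≡ 4^2 = 16 ≡ 16 (mod 377)
2^8 ≡ 16^2 = 256 ≡ 256 (mod 377)
2^16 ≡ 256^2 = 65536 ≡ 315 (mod 377)
2^32 ≡ 315^2 = 99225 ≡ 74 (mod 377)
2^64 ≡ 74^2 = 5476 ≡ 198 (mod 377)
2^128 ≡ 198^2 = 39204 ≡ 373 (mod 377)
2^256 ≡ 373^2 = 139129 ≡ 16 (mod 377)
376 = 256 + 64 + 32 + 16 + 8 in binary powers of 2.
So 2^376 ≡ 16 · 198 · 74 · 315 · 256 ≡ 94 (mod 377).
Since 94 ≠ 1, base 2 is a Fermat witness: 377 is composite.

94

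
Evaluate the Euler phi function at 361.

342

Factor: 361 = 19^2.
φ(361) = 19^1·(19−1) = 342.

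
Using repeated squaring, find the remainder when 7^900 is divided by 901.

293

7^1 ≡ 7 (mod 901)
7^2 ≡ 7^2 = 49 ≡ 49 (mod 901)
7^4 ≡ 49^2 = 2401 ≡ 599 (mod 901)
7^8 ≡ 599^2 = 358801 ≡ 203 (mod 901)
7^16 ≡ 203^2 = 41209 ≡ 664 (mod 901)
7^32 ≡ 664^2 = 440896 ≡ 307 (mod 901)
7^64 ≡ 307^2 = 94249 ≡ 545 (mod 901)
7^128 ≡ 545^2 = 297025 ≡ 596 (mod 901)
7^256 ≡ 596^2 = 355216 ≡ 222 (mod 901)
7^512 ≡ 222^2 = 49284 ≡ 630 (mod 901)
900 = 512 + 256 + 128 + 4 in binary powers of 2.
So 7^900 ≡ 630 · 222 · 596 · 599 ≡ 293 (mod 901).
Since 293 ≠ 1, base 7 is a Fermat witness: 901 is composite.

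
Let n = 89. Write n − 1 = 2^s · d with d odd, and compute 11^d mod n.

89 − 1 = 88 = 2^3 · 11, so d = 11.
11^1 ≡ 11 (mod 89)
11^2 ≡ 11^2 = 121 ≡ 32 (mod 89)
11^4 ≡ 32^2 = 1024 ≡ 45 (mod 89)
11^8 ≡ 45^2 = 2025 ≡ 67 (mod 89)
11 = 8 + 2 + 1 in binary powers of 2.
So 11^11 ≡ 67 · 32 · 11 ≡ 88 (mod 89).
Since 11^d ≡ 88 (mod 89), base 11 does not prove 89 composite.

88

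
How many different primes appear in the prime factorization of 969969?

6

969969 = 3 · 323323
323323 = 7 · 46189
46189 = 11 · 4199
4199 = 13 · 323
323 = 17 · 19
969969 = 3 · 7 · 11 · 13 · 17 · 19, which has 6 distinct prime factors.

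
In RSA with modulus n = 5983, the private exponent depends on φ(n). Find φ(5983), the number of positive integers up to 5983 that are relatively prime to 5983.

Factor: 5983 = 31 · 193.
φ(5983) = (31−1) · (193−1) = 30 · 192 = 5760.

5760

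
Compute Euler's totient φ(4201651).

4123872

Factor: 4201651 = 149 · 163 · 173.
φ(4201651) = (149−1) · (163−1) · (173−1) = 148 · 162 · 172 = 4123872.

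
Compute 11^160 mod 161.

11^1 ≡ 11 (mod 161)
11^2 ≡ 11^2 = 121 ≡ 121 (mod 161)
11^4 ≡ 121^2 = 14641 ≡ 151 (mod 161)
11^8 ≡ 151^2 = 22801 ≡ 100 (mod 161)
11^16 ≡ 100^2 = 10000 ≡ 18 (mod 161)
11^32 ≡ 18^2 = 324 ≡ 2 (mod 161)
11^64 ≡ 2^2 = 4 ≡ 4 (mod 161)
11^128 ≡ 4^2 = 16 ≡ 16 (mod 161)
160 = 128 + 32 in binary powers of 2.
So 11^160 ≡ 16 · 2 ≡ 32 (mod 161).
Since 32 ≠ 1, base 11 is a Fermat witness: 161 is composite.

32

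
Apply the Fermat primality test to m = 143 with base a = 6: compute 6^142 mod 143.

69

6^1 ≡ 6 (mod 143)
6^2 ≡ 6^2 = 36 ≡ 36 (mod 143)
6^4 ≡ 36^2 = 1296 ≡ 9 (mod 143)
6^8 ≡ 9^2 = 81 ≡ 81 (mod 143)
6^16 ≡ 81^2 = 6561 ≡ 126 (mod 143)
6^32 ≡ 126^2 = 15876 ≡ 3 (mod 143)
6^64 ≡ 3^2 = 9 ≡ 9 (mod 143)
6^128 ≡ 9^2 = 81 ≡ 81 (mod 143)
142 = 128 + 8 + 4 + 2 in binary powers of 2.
So 6^142 ≡ 81 · 81 · 9 · 36 ≡ 69 (mod 143).
Since 69 ≠ 1, base 6 is a Fermat witness: 143 is composite.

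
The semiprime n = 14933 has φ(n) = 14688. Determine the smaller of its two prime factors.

109

φ(n) = (p−1)(q−1) = n − (p+q) + 1, so p + q = 14933 − 14688 + 1 = 246.
p and q are the roots of t² − 246t + 14933 = 0.
Discriminant: 246² − 4·14933 = 60516 − 59732 = 784; √784 = 28.
q = (246 − 28)/2 = 109, p = (246 + 28)/2 = 137.
Check: 109 · 137 = 14933.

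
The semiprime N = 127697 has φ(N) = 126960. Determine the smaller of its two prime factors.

277

φ(n) = (p−1)(q−1) = n − (p+q) + 1, so p + q = 127697 − 126960 + 1 = 738.
p and q are the roots of t² − 738t + 127697 = 0.
Discriminant: 738² − 4·127697 = 544644 − 510788 = 33856; √33856 = 184.
q = (738 − 184)/2 = 277, p = (738 + 184)/2 = 461.
Check: 277 · 461 = 127697.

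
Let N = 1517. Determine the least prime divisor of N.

1517 is odd.
Digit sum 14, not divisible by 3.
Ends in 7: not divisible by 5.
7: 1517 = 7·216 + 5
11: 1517 = 11·137 + 10
13: 1517 = 13·116 + 9
17: 1517 = 17·89 + 4
19: 1517 = 19·79 + 16
23: 1517 = 23·65 + 22
29: 1517 = 29·52 + 9
31: 1517 = 31·48 + 29
37: 1517 = 37·41

37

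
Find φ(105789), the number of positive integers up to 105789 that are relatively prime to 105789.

Factor: 105789 = 3 · 179 · 197.
φ(105789) = (3−1) · (179−1) · (197−1) = 2 · 178 · 196 = 69776.

69776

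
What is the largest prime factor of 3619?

47

3619 = 7 · 517
517 = 11 · 47
47 is prime.
So 3619 = 7 · 11 · 47; the largest prime factor is 47.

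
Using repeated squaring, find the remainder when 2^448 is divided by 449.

1

2^1 ≡ 2 (mod 449)
2^2 ≡ 2^2 = 4 ≡ 4 (mod 449)
2^4 ≡ 4^2 = 16 ≡ 16 (mod 449)
2^8 ≡ 16^2 = 256 ≡ 256 (mod 449)
2^16 ≡ 256^2 = 65536 ≡ 431 (mod 449)
2^32 ≡ 431^2 = 185761 ≡ 324 (mod 449)
2^64 ≡ 324^2 = 104976 ≡ 359 (mod 449)
2^128 ≡ 359^2 = 128881 ≡ 18 (mod 449)
2^256 ≡ 18^2 = 324 ≡ 324 (mod 449)
448 = 256 + 128 + 64 in binary powers of 2.
So 2^448 ≡ 324 · 18 · 359 ≡ 1 (mod 449).
Since the result is 1, base 2 gives no evidence that 449 is composite.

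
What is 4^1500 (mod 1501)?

4^1 ≡ 4 (mod 1501)
4^2 ≡ 4^2 = 16 ≡ 16 (mod 1501)
4^4 ≡ 16^2 = 256 ≡ 256 (mod 1501)
4^8 ≡ 256^2 = 65536 ≡ 993 (mod 1501)
4^16 ≡ 993^2 = 986049 ≡ 1393 (mod 1501)
4^32 ≡ 1393^2 = 1940449 ≡ 1157 (mod 1501)
4^64 ≡ 1157^2 = 1338649 ≡ 1258 (mod 1501)
4^128 ≡ 1258^2 = 1582564 ≡ 510 (mod 1501)
4^256 ≡ 510^2 = 260100 ≡ 427 (mod 1501)
4^512 ≡ 427^2 = 182329 ≡ 708 (mod 1501)
4^1024 ≡ 708^2 = 501264 ≡ 1431 (mod 1501)
1500 = 1024 + 256 + 128 + 64 + 16 + 8 + 4 in binary powers of 2.
So 4^1500 ≡ 1431 · 427 · 510 · 1258 · 1393 · 993 · 256 ≡ 1037 (mod 1501).
Since 1037 ≠ 1, base 4 is a Fermat witness: 1501 is composite.

1037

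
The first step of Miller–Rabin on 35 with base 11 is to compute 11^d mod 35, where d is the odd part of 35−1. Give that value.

16

35 − 1 = 34 = 2^1 · 17, so d = 17.
11^1 ≡ 11 (mod 35)
11^2 ≡ 11^2 = 121 ≡ 16 (mod 35)
11^4 ≡ 16^2 = 256 ≡ 11 (mod 35)
11^8 ≡ 11^2 = 121 ≡ 16 (mod 35)
11^16 ≡ 16^2 = 256 ≡ 11 (mod 35)
17 = 16 + 1 in binary powers of 2.
So 11^17 ≡ 11 · 11 ≡ 16 (mod 35).
Squaring chain: 16; never reaches −1, so base 11 is a Miller–Rabin witness that 35 is composite.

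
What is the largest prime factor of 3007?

3007 = 31 · 97
97 is prime.
So 3007 = 31 · 97; the largest prime factor is 97.

97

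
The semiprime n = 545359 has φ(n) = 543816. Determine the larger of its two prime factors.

φ(n) = (p−1)(q−1) = n − (p+q) + 1, so p + q = 545359 − 543816 + 1 = 1544.
p and q are the roots of t² − 1544t + 545359 = 0.
Discriminant: 1544² − 4·545359 = 2383936 − 2181436 = 202500; √202500 = 450.
q = (1544 − 450)/2 = 547, p = (1544 + 450)/2 = 997.
Check: 547 · 997 = 545359.

997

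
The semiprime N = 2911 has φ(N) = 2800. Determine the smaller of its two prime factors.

φ(n) = (p−1)(q−1) = n − (p+q) + 1, so p + q = 2911 − 2800 + 1 = 112.
p and q are the roots of t² − 112t + 2911 = 0.
Discriminant: 112² − 4·2911 = 12544 − 11644 = 900; √900 = 30.
q = (112 − 30)/2 = 41, p = (112 + 30)/2 = 71.
Check: 41 · 71 = 2911.

41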